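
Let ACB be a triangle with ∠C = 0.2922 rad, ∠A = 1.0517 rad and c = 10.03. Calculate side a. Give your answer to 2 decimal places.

30.23

The third angle is ∠B = π − ∠A − ∠C = 1.7977 rad.
Law of sines: a = c·sin A/sin C ≈ 30.232.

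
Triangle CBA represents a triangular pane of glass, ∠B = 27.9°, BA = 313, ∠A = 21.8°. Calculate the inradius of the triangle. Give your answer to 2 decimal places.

33.95

The third angle is ∠C = 180° − ∠B − ∠A = 130.30°.
Law of sines: AC = BA·sin B/sin C ≈ 192.04.
Law of sines: CB = BA·sin A/sin C ≈ 152.41.
Area = ½·BA·AC·sin A ≈ 11161.
Semiperimeter s = (313+192.04+152.41)/2 = 328.72.
Inradius = area/s = 11161/328.72 ≈ 33.953.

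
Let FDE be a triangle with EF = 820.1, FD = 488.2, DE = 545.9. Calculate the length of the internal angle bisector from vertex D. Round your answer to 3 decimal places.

By the law of cosines, cos D = (FD² + DE² − EF²) / (2·FD·DE) ≈ -0.25556, so ∠D ≈ 1.8292 rad.
The bisector from D has length 2·FD·DE·cos(∠D/2)/(FD+DE) ≈ 314.47.

314.469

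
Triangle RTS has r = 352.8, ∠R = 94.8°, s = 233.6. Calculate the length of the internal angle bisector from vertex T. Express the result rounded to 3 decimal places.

260.696

Law of sines: sin S = s·sin R/r ≈ 0.65981.
Since r ≥ s, only the acute value applies: ∠S ≈ 41.29°.
Then ∠T = 180° − ∠R − ∠S ≈ 43.91°.
Law of sines gives t = r·sin T/sin R ≈ 245.56.
The bisector from T has length 2·s·r·cos(∠T/2)/(s+r) ≈ 260.7.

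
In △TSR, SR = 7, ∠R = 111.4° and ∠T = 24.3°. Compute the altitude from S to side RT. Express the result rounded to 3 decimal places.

h_S ≈ 6.517

The third angle is ∠S = 180° − ∠R − ∠T = 44.30°.
Law of sines: RT = SR·sin S/sin T ≈ 11.88.
Law of sines: TS = SR·sin R/sin T ≈ 15.838.
Area = ½·SR·RT·sin R ≈ 38.714.
The altitude from S has length 2·area/RT ≈ 6.5174.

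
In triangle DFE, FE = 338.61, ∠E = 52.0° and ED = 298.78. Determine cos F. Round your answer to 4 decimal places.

cos F ≈ 0.5490

By the law of cosines, DF² = FE² + ED² − 2·FE·ED·cos E = 79353, so DF ≈ 281.7.
Law of cosines again: cos F = (DF² + FE² − ED²)/(2·DF·FE) ≈ 0.54904, so ∠F ≈ 56.70°.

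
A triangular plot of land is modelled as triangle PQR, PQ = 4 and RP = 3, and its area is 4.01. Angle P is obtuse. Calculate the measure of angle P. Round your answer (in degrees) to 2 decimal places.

From area = ½·RP·PQ·sin P, we get sin P = 2·area/(RP·PQ) ≈ 0.66833.
Taking the obtuse solution, ∠P ≈ 138.06°.

138.06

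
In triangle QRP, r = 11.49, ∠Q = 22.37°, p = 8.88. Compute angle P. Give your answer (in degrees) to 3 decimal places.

∠P ≈ 45.872°

By the law of cosines, q² = r² + p² − 2·r·p·cos Q = 22.169, so q ≈ 4.7084.
Law of cosines again: cos P = (q² + r² − p²)/(2·q·r) ≈ 0.69626, so ∠P ≈ 45.87°.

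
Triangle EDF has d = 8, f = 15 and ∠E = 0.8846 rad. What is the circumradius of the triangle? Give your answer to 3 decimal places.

R ≈ 7.563

By the law of cosines, e² = d² + f² − 2·d·f·cos E = 136.94, so e ≈ 11.702.
Area = ½·d·f·sin E ≈ 46.42.
Circumradius = e/(2 sin E) ≈ 7.5627.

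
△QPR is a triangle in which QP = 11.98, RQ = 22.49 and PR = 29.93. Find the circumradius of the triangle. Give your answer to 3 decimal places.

By the law of cosines, cos Q = (RQ² + QP² − PR²) / (2·RQ·QP) ≈ -0.45742, so ∠Q ≈ 2.046 rad.
Circumradius = PR/(2 sin Q) ≈ 16.829.

16.829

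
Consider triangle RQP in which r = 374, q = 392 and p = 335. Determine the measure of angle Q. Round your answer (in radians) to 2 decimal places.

1.17

By the law of cosines, cos Q = (p² + r² − q²) / (2·p·r) ≈ 0.39284, so ∠Q ≈ 1.1671 rad.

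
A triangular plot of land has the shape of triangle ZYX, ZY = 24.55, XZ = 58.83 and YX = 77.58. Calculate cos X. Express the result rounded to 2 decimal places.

By the law of cosines, cos X = (YX² + XZ² − ZY²) / (2·YX·XZ) ≈ 0.97249, so ∠X ≈ 13.47°.

0.97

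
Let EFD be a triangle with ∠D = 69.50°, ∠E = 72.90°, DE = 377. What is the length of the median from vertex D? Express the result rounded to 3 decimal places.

The third angle is ∠F = 180° − ∠D − ∠E = 37.60°.
Law of sines: FD = DE·sin E/sin F ≈ 590.57.
Law of sines: EF = DE·sin D/sin F ≈ 578.76.
Median from D: ½√(2·FD² + 2·DE² − EF²) ≈ 402.13.

402.134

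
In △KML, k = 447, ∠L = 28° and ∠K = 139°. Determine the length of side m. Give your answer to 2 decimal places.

153.27

The third angle is ∠M = 180° − ∠L − ∠K = 13.00°.
Law of sines: m = k·sin M/sin K ≈ 153.27.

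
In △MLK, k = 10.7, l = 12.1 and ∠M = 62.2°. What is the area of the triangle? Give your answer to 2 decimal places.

57.26

Area = ½·l·k·sin M ≈ 57.263.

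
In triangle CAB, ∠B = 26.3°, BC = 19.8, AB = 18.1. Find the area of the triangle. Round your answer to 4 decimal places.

Area = ½·AB·BC·sin B ≈ 79.394.

79.3939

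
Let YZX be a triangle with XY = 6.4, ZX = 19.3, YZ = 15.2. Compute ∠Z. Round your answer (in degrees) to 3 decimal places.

By the law of cosines, cos Z = (YZ² + ZX² − XY²) / (2·YZ·ZX) ≈ 0.95884, so ∠Z ≈ 16.50°.

∠Z ≈ 16.496°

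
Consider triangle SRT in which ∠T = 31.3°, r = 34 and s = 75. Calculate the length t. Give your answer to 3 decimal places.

49.227

By the law of cosines, t² = s² + r² − 2·s·r·cos T = 2423.3, so t ≈ 49.227.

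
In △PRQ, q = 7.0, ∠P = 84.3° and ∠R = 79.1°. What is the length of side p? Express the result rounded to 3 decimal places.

24.381

The third angle is ∠Q = 180° − ∠P − ∠R = 16.60°.
Law of sines: p = q·sin P/sin Q ≈ 24.381.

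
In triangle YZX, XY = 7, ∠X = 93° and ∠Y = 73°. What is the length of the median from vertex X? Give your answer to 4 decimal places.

The third angle is ∠Z = 180° − ∠X − ∠Y = 14.00°.
Law of sines: ZX = XY·sin Y/sin Z ≈ 27.671.
Law of sines: YZ = XY·sin X/sin Z ≈ 28.895.
Median from X: ½√(2·ZX² + 2·XY² − YZ²) ≈ 14.092.

14.0925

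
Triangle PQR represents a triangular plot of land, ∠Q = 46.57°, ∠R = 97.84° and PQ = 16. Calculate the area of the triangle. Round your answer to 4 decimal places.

The third angle is ∠P = 180° − ∠Q − ∠R = 35.59°.
Law of sines: QR = PQ·sin P/sin R ≈ 9.3996.
Law of sines: RP = PQ·sin Q/sin R ≈ 11.729.
Area = ½·PQ·QR·sin Q ≈ 54.609.

54.6088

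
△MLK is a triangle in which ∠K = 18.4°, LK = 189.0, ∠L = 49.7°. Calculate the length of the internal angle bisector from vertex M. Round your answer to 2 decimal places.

t_M ≈ 50.93

The third angle is ∠M = 180° − ∠L − ∠K = 111.90°.
Law of sines: KM = LK·sin L/sin M ≈ 155.36.
Law of sines: ML = LK·sin K/sin M ≈ 64.298.
The bisector from M has length 2·KM·ML·cos(∠M/2)/(KM+ML) ≈ 50.926.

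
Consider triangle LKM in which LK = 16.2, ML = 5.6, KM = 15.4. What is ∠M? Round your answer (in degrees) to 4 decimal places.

By the law of cosines, cos M = (KM² + ML² − LK²) / (2·KM·ML) ≈ 0.03525, so ∠M ≈ 87.98°.

87.9799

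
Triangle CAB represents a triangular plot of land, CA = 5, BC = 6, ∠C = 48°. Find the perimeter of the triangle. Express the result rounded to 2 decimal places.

15.57

By the law of cosines, AB² = BC² + CA² − 2·BC·CA·cos C = 20.852, so AB ≈ 4.5664.
Semiperimeter s = (4.5664+6+5)/2 = 7.7832.
Perimeter = 4.5664 + 6 + 5 = 15.566.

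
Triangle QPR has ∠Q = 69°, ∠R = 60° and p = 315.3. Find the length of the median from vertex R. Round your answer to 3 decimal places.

m_R ≈ 300.959

The third angle is ∠P = 180° − ∠R − ∠Q = 51.00°.
Law of sines: q = p·sin Q/sin P ≈ 378.77.
Law of sines: r = p·sin R/sin P ≈ 351.36.
Median from R: ½√(2·q² + 2·p² − r²) ≈ 300.96.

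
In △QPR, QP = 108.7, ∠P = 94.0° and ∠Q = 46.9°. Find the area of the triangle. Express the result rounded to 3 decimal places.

The third angle is ∠R = 180° − ∠Q − ∠P = 39.10°.
Law of sines: PR = QP·sin Q/sin R ≈ 125.85.
Law of sines: RQ = QP·sin P/sin R ≈ 171.93.
Area = ½·QP·PR·sin P ≈ 6823.1.

6823.121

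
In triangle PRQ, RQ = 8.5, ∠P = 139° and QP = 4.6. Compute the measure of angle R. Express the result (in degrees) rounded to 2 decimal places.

∠R ≈ 20.80°

Law of sines: sin R = QP·sin P/RQ ≈ 0.35504.
Since RQ ≥ QP, only the acute value applies: ∠R ≈ 20.80°.
Then ∠Q = 180° − ∠P − ∠R ≈ 20.20°.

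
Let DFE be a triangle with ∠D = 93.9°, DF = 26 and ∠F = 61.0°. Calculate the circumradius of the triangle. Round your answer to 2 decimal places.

30.65

The third angle is ∠E = 180° − ∠D − ∠F = 25.10°.
Law of sines: FE = DF·sin D/sin E ≈ 61.15.
Law of sines: ED = DF·sin F/sin E ≈ 53.607.
Circumradius = DF/(2 sin E) ≈ 30.646.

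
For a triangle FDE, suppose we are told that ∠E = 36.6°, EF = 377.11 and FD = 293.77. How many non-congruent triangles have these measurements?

2

EF·sin E = 377.11·sin(36.6°) ≈ 224.8.
Since EF sin E < FD < EF (224.8 < 293.77 < 377.11), two triangles exist.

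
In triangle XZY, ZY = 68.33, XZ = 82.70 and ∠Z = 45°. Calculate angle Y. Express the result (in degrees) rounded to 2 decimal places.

By the law of cosines, YX² = XZ² + ZY² − 2·XZ·ZY·cos Z = 3516.7, so YX ≈ 59.302.
Law of cosines again: cos Y = (ZY² + YX² − XZ²)/(2·ZY·YX) ≈ 0.16614, so ∠Y ≈ 80.44°.

∠Y ≈ 80.44°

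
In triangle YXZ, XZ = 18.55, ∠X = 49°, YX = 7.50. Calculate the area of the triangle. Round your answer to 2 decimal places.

Area = ½·YX·XZ·sin X ≈ 52.499.

area ≈ 52.50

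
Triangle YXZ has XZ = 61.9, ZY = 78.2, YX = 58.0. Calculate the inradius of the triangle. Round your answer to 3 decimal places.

Semiperimeter s = (61.9 + 78.2 + 58)/2 = 99.05.
Heron's formula: area = √(99.05·37.15·20.85·41.05) ≈ 1774.7.
Inradius = area/s = 1774.7/99.05 ≈ 17.917.

r ≈ 17.917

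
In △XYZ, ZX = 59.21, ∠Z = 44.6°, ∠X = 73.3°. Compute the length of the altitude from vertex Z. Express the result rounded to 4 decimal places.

The third angle is ∠Y = 180° − ∠Z − ∠X = 62.10°.
Law of sines: YZ = ZX·sin X/sin Y ≈ 64.172.
Law of sines: XY = ZX·sin Z/sin Y ≈ 47.042.
Area = ½·ZX·YZ·sin Z ≈ 1334.
The altitude from Z has length 2·area/XY ≈ 56.713.

h_Z ≈ 56.7127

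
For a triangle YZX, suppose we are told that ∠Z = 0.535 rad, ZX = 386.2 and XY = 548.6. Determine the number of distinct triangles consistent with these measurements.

ZX·sin Z = 386.2·sin(0.535 rad) ≈ 196.9.
Since XY ≥ ZX, exactly one triangle exists.

1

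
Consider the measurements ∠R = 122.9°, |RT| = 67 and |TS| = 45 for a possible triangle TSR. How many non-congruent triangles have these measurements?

0

|RT|·sin R = 67·sin(122.9°) ≈ 56.25.
Since ∠R is not acute, a triangle exists only if |TS| > |RT|; here |TS| ≤ |RT|, so there is no triangle.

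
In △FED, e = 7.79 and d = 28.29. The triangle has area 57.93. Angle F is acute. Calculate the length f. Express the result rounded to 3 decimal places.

22.047

From area = ½·e·d·sin F, we get sin F = 2·area/(e·d) ≈ 0.52573.
Taking the acute solution, ∠F ≈ 0.554 rad.
Law of cosines then gives f ≈ 22.047.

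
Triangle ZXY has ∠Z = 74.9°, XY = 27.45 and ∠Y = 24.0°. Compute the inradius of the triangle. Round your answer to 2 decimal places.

The third angle is ∠X = 180° − ∠Y − ∠Z = 81.10°.
Law of sines: YZ = XY·sin X/sin Z ≈ 28.089.
Law of sines: ZX = XY·sin Y/sin Z ≈ 11.564.
Area = ½·XY·YZ·sin Y ≈ 156.81.
Semiperimeter s = (27.45+28.089+11.564)/2 = 33.552.
Inradius = area/s = 156.81/33.552 ≈ 4.6736.

4.67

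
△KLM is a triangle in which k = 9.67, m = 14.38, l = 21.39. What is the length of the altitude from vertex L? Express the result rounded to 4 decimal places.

h_L ≈ 5.3621

Semiperimeter s = (9.67 + 21.39 + 14.38)/2 = 22.72.
Heron's formula: area = √(22.72·13.05·1.33·8.34) ≈ 57.348.
The altitude from L has length 2·area/l ≈ 5.3621.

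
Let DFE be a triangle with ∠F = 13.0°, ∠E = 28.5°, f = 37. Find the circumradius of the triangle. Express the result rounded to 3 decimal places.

The third angle is ∠D = 180° − ∠F − ∠E = 138.50°.
Law of sines: d = f·sin D/sin F ≈ 108.99.
Law of sines: e = f·sin E/sin F ≈ 78.483.
Circumradius = f/(2 sin F) ≈ 82.24.

R ≈ 82.240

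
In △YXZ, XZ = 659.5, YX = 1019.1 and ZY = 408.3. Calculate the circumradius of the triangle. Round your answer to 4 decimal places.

By the law of cosines, cos Y = (ZY² + YX² − XZ²) / (2·ZY·YX) ≈ 0.92566, so ∠Y ≈ 22.23°.
Circumradius = XZ/(2 sin Y) ≈ 871.55.

R ≈ 871.5458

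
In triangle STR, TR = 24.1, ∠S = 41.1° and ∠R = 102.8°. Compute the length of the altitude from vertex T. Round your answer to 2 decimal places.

The third angle is ∠T = 180° − ∠R − ∠S = 36.10°.
Law of sines: RS = TR·sin T/sin S ≈ 21.6.
Law of sines: ST = TR·sin R/sin S ≈ 35.75.
Area = ½·TR·RS·sin R ≈ 253.82.
The altitude from T has length 2·area/RS ≈ 23.501.

h_T ≈ 23.50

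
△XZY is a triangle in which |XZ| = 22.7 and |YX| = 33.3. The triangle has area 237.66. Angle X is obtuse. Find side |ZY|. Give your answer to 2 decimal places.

52.91

From area = ½·|YX|·|XZ|·sin X, we get sin X = 2·area/(|YX|·|XZ|) ≈ 0.62881.
Taking the obtuse solution, ∠X ≈ 141.04°.
Law of cosines then gives |ZY| ≈ 52.912.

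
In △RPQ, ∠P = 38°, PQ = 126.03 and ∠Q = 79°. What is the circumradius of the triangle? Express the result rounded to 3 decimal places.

70.723

The third angle is ∠R = 180° − ∠P − ∠Q = 63.00°.
Law of sines: QR = PQ·sin P/sin R ≈ 87.083.
Law of sines: RP = PQ·sin Q/sin R ≈ 138.85.
Circumradius = PQ/(2 sin R) ≈ 70.723.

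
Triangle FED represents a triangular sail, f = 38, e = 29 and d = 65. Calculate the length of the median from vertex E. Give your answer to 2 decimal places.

51.23

Median from E: ½√(2·d² + 2·f² − e²) ≈ 51.227.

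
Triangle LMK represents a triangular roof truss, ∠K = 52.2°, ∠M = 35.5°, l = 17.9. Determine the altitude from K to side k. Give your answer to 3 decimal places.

The third angle is ∠L = 180° − ∠M − ∠K = 92.30°.
Law of sines: m = l·sin M/sin L ≈ 10.403.
Law of sines: k = l·sin K/sin L ≈ 14.155.
Area = ½·l·m·sin K ≈ 73.569.
The altitude from K has length 2·area/k ≈ 10.395.

10.395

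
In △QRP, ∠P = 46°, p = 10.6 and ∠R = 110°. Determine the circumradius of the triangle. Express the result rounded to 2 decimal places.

The third angle is ∠Q = 180° − ∠R − ∠P = 24.00°.
Law of sines: q = p·sin Q/sin P ≈ 5.9936.
Law of sines: r = p·sin R/sin P ≈ 13.847.
Circumradius = p/(2 sin P) ≈ 7.3679.

7.37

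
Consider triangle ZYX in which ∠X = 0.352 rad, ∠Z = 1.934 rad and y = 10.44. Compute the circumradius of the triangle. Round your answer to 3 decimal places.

The third angle is ∠Y = π − ∠X − ∠Z = 0.856 rad.
Law of sines: z = y·sin Z/sin Y ≈ 12.926.
Law of sines: x = y·sin X/sin Y ≈ 4.7678.
Circumradius = y/(2 sin Y) ≈ 6.9143.

6.914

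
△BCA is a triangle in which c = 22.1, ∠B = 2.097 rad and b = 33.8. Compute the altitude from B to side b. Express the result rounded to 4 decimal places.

h_B ≈ 9.4868

Law of sines: sin C = c·sin B/b ≈ 0.56539.
Since b ≥ c, only the acute value applies: ∠C ≈ 0.601 rad.
Then ∠A = π − ∠B − ∠C ≈ 0.444 rad.
Law of sines gives a = b·sin A/sin B ≈ 16.779.
Area = ½·b·c·sin A ≈ 160.33.
The altitude from B has length 2·area/b ≈ 9.4868.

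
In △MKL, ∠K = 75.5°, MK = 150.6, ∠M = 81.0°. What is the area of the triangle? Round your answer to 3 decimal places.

27194.544

The third angle is ∠L = 180° − ∠M − ∠K = 23.50°.
Law of sines: KL = MK·sin M/sin L ≈ 373.03.
Law of sines: LM = MK·sin K/sin L ≈ 365.65.
Area = ½·MK·KL·sin K ≈ 27195.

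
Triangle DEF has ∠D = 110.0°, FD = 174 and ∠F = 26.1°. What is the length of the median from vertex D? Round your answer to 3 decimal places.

The third angle is ∠E = 180° − ∠F − ∠D = 43.90°.
Law of sines: EF = FD·sin D/sin E ≈ 235.8.
Law of sines: DE = FD·sin F/sin E ≈ 110.4.
Median from D: ½√(2·FD² + 2·DE² − EF²) ≈ 85.621.

m_D ≈ 85.621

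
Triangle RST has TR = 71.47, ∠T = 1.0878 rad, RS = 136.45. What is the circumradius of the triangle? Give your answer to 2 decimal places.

77.04

Law of sines: sin S = TR·sin T/RS ≈ 0.46386.
Since RS ≥ TR, only the acute value applies: ∠S ≈ 0.4824 rad.
Then ∠R = π − ∠T − ∠S ≈ 1.5714 rad.
Law of sines gives ST = RS·sin R/sin T ≈ 154.08.
Circumradius = RS/(2 sin T) ≈ 77.038.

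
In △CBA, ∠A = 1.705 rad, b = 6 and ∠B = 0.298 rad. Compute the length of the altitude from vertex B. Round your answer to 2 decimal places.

The third angle is ∠C = π − ∠B − ∠A = 1.139 rad.
Law of sines: c = b·sin C/sin B ≈ 18.556.
Law of sines: a = b·sin A/sin B ≈ 20.252.
Area = ½·b·c·sin A ≈ 55.168.
The altitude from B has length 2·area/b ≈ 18.389.

h_B ≈ 18.39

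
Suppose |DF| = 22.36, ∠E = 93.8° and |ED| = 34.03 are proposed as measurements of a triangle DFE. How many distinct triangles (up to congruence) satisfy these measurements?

0

|ED|·sin E = 34.03·sin(93.8°) ≈ 33.96.
Since ∠E is not acute, a triangle exists only if |DF| > |ED|; here |DF| ≤ |ED|, so there is no triangle.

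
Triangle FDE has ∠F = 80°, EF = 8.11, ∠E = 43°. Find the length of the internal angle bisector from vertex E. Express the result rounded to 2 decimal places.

The third angle is ∠D = 180° − ∠E − ∠F = 57.00°.
Law of sines: DE = EF·sin F/sin D ≈ 9.5232.
Law of sines: FD = EF·sin E/sin D ≈ 6.595.
The bisector from E has length 2·DE·EF·cos(∠E/2)/(DE+EF) ≈ 8.1504.

t_E ≈ 8.15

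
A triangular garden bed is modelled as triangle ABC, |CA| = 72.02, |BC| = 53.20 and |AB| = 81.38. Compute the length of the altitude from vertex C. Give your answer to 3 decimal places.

Semiperimeter s = (53.2 + 72.02 + 81.38)/2 = 103.3.
Heron's formula: area = √(103.3·50.1·31.28·21.92) ≈ 1883.7.
The altitude from C has length 2·area/|AB| ≈ 46.295.

h_C ≈ 46.295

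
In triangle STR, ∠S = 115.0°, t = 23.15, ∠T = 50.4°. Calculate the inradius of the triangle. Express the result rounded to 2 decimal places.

2.74

The third angle is ∠R = 180° − ∠S − ∠T = 14.60°.
Law of sines: s = t·sin S/sin T ≈ 27.23.
Law of sines: r = t·sin R/sin T ≈ 7.5734.
Area = ½·t·s·sin R ≈ 79.449.
Semiperimeter p = (27.23+23.15+7.5734)/2 = 28.977.
Inradius = area/p = 79.449/28.977 ≈ 2.7418.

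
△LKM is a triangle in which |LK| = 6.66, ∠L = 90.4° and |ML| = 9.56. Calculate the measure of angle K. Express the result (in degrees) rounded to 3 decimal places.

∠K ≈ 54.868°

By the law of cosines, |KM|² = |ML|² + |LK|² − 2·|ML|·|LK|·cos L = 136.64, so |KM| ≈ 11.689.
Law of cosines again: cos K = (|LK|² + |KM|² − |ML|²)/(2·|LK|·|KM|) ≈ 0.57546, so ∠K ≈ 54.87°.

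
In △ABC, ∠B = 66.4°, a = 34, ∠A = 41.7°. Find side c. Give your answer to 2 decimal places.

48.58

The third angle is ∠C = 180° − ∠A − ∠B = 71.90°.
Law of sines: c = a·sin C/sin A ≈ 48.581.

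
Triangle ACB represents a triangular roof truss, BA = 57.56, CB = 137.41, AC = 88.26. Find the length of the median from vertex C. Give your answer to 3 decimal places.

Median from C: ½√(2·AC² + 2·CB² − BA²) ≈ 111.84.

111.836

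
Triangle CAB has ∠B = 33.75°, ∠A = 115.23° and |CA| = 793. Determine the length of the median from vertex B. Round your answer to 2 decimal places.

m_B ≈ 973.10

The third angle is ∠C = 180° − ∠A − ∠B = 31.02°.
Law of sines: |AB| = |CA|·sin C/sin B ≈ 735.57.
Law of sines: |BC| = |CA|·sin A/sin B ≈ 1291.2.
Median from B: ½√(2·|AB|² + 2·|BC|² − |CA|²) ≈ 973.1.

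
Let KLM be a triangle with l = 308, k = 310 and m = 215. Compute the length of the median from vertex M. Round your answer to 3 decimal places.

Median from M: ½√(2·k² + 2·l² − m²) ≈ 289.7.

289.699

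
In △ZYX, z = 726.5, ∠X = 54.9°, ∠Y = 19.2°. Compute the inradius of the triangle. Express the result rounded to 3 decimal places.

92.696

The third angle is ∠Z = 180° − ∠Y − ∠X = 105.90°.
Law of sines: y = z·sin Y/sin Z ≈ 248.43.
Law of sines: x = z·sin X/sin Z ≈ 618.03.
Area = ½·z·y·sin X ≈ 73830.
Semiperimeter s = (726.5+248.43+618.03)/2 = 796.48.
Inradius = area/s = 73830/796.48 ≈ 92.696.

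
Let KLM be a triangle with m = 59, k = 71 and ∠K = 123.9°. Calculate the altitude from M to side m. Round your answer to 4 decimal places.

Law of sines: sin M = m·sin K/k ≈ 0.68973.
Since k ≥ m, only the acute value applies: ∠M ≈ 43.61°.
Then ∠L = 180° − ∠K − ∠M ≈ 12.49°.
Law of sines gives l = k·sin L/sin K ≈ 18.502.
Area = ½·k·m·sin L ≈ 453.03.
The altitude from M has length 2·area/m ≈ 15.357.

h_M ≈ 15.3568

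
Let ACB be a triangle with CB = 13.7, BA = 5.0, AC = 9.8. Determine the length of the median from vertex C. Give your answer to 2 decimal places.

Median from C: ½√(2·AC² + 2·CB² − BA²) ≈ 11.645.

m_C ≈ 11.65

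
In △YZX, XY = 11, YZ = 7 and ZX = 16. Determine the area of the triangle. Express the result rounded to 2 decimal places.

Semiperimeter s = (16 + 11 + 7)/2 = 17.
Heron's formula: area = √(17·1·6·10) ≈ 31.937.

31.94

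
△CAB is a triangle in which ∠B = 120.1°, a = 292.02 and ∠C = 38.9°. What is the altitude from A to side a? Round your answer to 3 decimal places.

The third angle is ∠A = 180° − ∠B − ∠C = 21.00°.
Law of sines: c = a·sin C/sin A ≈ 511.7.
Law of sines: b = a·sin B/sin A ≈ 704.98.
Area = ½·a·c·sin B ≈ 64639.
The altitude from A has length 2·area/a ≈ 442.7.

442.700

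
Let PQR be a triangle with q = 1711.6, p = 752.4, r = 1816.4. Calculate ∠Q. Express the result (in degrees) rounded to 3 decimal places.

By the law of cosines, cos Q = (r² + p² − q²) / (2·r·p) ≈ 0.34238, so ∠Q ≈ 69.98°.

69.978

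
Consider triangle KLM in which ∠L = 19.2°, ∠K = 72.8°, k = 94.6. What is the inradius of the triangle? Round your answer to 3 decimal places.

The third angle is ∠M = 180° − ∠K − ∠L = 88.00°.
Law of sines: l = k·sin L/sin K ≈ 32.567.
Law of sines: m = k·sin M/sin K ≈ 98.968.
Area = ½·k·l·sin M ≈ 1539.5.
Semiperimeter s = (94.6+32.567+98.968)/2 = 113.07.
Inradius = area/s = 1539.5/113.07 ≈ 13.616.

13.616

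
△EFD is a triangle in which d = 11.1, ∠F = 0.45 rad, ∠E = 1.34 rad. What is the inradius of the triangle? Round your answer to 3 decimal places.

The third angle is ∠D = π − ∠E − ∠F = 1.352 rad.
Law of sines: e = d·sin E/sin D ≈ 11.071.
Law of sines: f = d·sin F/sin D ≈ 4.9465.
Area = ½·d·e·sin F ≈ 26.725.
Semiperimeter s = (11.071+4.9465+11.1)/2 = 13.559.
Inradius = area/s = 26.725/13.559 ≈ 1.9711.

r ≈ 1.971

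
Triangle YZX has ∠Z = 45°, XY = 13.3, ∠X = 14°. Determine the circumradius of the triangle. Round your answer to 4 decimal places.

The third angle is ∠Y = 180° − ∠Z − ∠X = 121.00°.
Law of sines: ZX = XY·sin Y/sin Z ≈ 16.122.
Law of sines: YZ = XY·sin X/sin Z ≈ 4.5503.
Circumradius = XY/(2 sin Z) ≈ 9.4045.

R ≈ 9.4045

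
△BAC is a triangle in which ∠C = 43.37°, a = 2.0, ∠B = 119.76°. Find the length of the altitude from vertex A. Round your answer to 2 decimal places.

The third angle is ∠A = 180° − ∠C − ∠B = 16.87°.
Law of sines: b = a·sin B/sin A ≈ 5.9828.
Law of sines: c = a·sin C/sin A ≈ 4.7326.
Area = ½·a·b·sin C ≈ 4.1085.
The altitude from A has length 2·area/a ≈ 4.1085.

h_A ≈ 4.11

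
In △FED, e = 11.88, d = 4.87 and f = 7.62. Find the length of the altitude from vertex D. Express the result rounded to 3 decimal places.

4.575

Semiperimeter s = (7.62 + 11.88 + 4.87)/2 = 12.185.
Heron's formula: area = √(12.185·4.565·0.305·7.315) ≈ 11.14.
The altitude from D has length 2·area/d ≈ 4.575.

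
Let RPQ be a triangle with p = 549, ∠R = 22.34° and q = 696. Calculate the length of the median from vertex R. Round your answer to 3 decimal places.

m_R ≈ 610.874

By the law of cosines, r² = p² + q² − 2·p·q·cos R = 78967, so r ≈ 281.01.
Median from R: ½√(2·p² + 2·q² − r²) ≈ 610.87.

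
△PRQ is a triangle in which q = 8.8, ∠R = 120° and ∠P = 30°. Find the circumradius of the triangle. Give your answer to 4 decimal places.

The third angle is ∠Q = 180° − ∠P − ∠R = 30.00°.
Law of sines: p = q·sin P/sin Q ≈ 8.8.
Law of sines: r = q·sin R/sin Q ≈ 15.242.
Circumradius = q/(2 sin Q) ≈ 8.8.

8.8000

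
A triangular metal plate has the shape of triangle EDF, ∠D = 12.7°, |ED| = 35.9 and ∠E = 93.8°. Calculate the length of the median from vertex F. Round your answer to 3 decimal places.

20.237

The third angle is ∠F = 180° − ∠E − ∠D = 73.50°.
Law of sines: |DF| = |ED|·sin E/sin F ≈ 37.36.
Law of sines: |FE| = |ED|·sin D/sin F ≈ 8.2315.
Median from F: ½√(2·|DF|² + 2·|FE|² − |ED|²) ≈ 20.237.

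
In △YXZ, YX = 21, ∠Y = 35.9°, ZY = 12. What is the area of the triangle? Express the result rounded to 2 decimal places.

73.88

Area = ½·ZY·YX·sin Y ≈ 73.883.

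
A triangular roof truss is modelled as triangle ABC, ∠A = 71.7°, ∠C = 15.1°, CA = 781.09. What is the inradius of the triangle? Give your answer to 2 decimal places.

r ≈ 87.48

The third angle is ∠B = 180° − ∠C − ∠A = 93.20°.
Law of sines: BC = CA·sin A/sin B ≈ 742.74.
Law of sines: AB = CA·sin C/sin B ≈ 203.8.
Area = ½·CA·BC·sin C ≈ 75566.
Semiperimeter s = (742.74+781.09+203.8)/2 = 863.82.
Inradius = area/s = 75566/863.82 ≈ 87.479.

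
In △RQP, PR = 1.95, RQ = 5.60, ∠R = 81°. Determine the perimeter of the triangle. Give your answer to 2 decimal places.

perimeter ≈ 13.18

By the law of cosines, QP² = PR² + RQ² − 2·PR·RQ·cos R = 31.746, so QP ≈ 5.6344.
Semiperimeter s = (5.6344+1.95+5.6)/2 = 6.5922.
Perimeter = 5.6344 + 1.95 + 5.6 = 13.184.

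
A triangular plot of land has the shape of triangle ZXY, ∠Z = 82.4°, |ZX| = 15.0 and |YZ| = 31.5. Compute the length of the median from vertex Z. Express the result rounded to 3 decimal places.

By the law of cosines, |XY|² = |YZ|² + |ZX|² − 2·|YZ|·|ZX|·cos Z = 1092.3, so |XY| ≈ 33.049.
Median from Z: ½√(2·|YZ|² + 2·|ZX|² − |XY|²) ≈ 18.318.

m_Z ≈ 18.318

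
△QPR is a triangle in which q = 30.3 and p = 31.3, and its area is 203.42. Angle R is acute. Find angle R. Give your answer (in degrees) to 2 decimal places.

25.40

From area = ½·q·p·sin R, we get sin R = 2·area/(q·p) ≈ 0.42898.
Taking the acute solution, ∠R ≈ 25.40°.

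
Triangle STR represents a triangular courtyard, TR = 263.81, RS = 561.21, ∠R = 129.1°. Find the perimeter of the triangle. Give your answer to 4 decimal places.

1580.8633

By the law of cosines, ST² = TR² + RS² − 2·TR·RS·cos R = 5.713e+05, so ST ≈ 755.84.
Semiperimeter s = (263.81+561.21+755.84)/2 = 790.43.
Perimeter = 263.81 + 561.21 + 755.84 = 1580.9.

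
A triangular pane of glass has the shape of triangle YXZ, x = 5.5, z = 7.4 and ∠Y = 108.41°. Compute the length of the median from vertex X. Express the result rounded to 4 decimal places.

By the law of cosines, y² = x² + z² − 2·x·z·cos Y = 110.72, so y ≈ 10.522.
Median from X: ½√(2·z² + 2·y² − x²) ≈ 8.6704.

m_X ≈ 8.6704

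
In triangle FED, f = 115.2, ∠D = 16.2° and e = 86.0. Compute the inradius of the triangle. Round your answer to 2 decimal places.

11.44

By the law of cosines, d² = f² + e² − 2·f·e·cos D = 1639.4, so d ≈ 40.489.
Area = ½·f·e·sin D ≈ 1382.
Semiperimeter s = (115.2+86+40.489)/2 = 120.84.
Inradius = area/s = 1382/120.84 ≈ 11.436.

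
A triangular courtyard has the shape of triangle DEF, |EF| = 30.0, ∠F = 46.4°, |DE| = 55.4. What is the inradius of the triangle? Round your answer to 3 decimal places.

Law of sines: sin D = |EF|·sin F/|DE| ≈ 0.39215.
Since |DE| ≥ |EF|, only the acute value applies: ∠D ≈ 23.09°.
Then ∠E = 180° − ∠F − ∠D ≈ 110.51°.
Law of sines gives |FD| = |DE|·sin E/sin F ≈ 71.651.
Area = ½·|DE|·|EF|·sin E ≈ 778.32.
Semiperimeter s = (30+71.651+55.4)/2 = 78.526.
Inradius = area/s = 778.32/78.526 ≈ 9.9116.

r ≈ 9.912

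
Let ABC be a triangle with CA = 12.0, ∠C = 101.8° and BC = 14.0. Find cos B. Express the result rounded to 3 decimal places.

0.814

By the law of cosines, AB² = BC² + CA² − 2·BC·CA·cos C = 408.71, so AB ≈ 20.217.
Law of cosines again: cos B = (AB² + BC² − CA²)/(2·AB·BC) ≈ 0.81388, so ∠B ≈ 35.52°.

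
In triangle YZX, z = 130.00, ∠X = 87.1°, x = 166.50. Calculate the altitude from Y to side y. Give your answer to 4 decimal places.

h_Y ≈ 129.8335

Law of sines: sin Z = z·sin X/x ≈ 0.77978.
Since x ≥ z, only the acute value applies: ∠Z ≈ 51.24°.
Then ∠Y = 180° − ∠X − ∠Z ≈ 41.66°.
Law of sines gives y = x·sin Y/sin X ≈ 110.81.
Area = ½·x·z·sin Y ≈ 7193.7.
The altitude from Y has length 2·area/y ≈ 129.83.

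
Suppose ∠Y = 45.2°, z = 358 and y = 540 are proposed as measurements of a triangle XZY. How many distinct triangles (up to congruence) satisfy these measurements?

1

z·sin Y = 358·sin(45.2°) ≈ 254.
Since y ≥ z, exactly one triangle exists.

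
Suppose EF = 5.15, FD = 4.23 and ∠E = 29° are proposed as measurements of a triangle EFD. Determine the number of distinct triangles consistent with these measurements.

EF·sin E = 5.15·sin(29°) ≈ 2.497.
Since EF sin E < FD < EF (2.497 < 4.23 < 5.15), two triangles exist.

2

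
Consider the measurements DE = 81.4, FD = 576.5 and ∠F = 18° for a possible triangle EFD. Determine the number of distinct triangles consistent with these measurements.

FD·sin F = 576.5·sin(18°) ≈ 178.1.
Since DE = 81.4 < 178.1 = FD sin F, no triangle exists.

0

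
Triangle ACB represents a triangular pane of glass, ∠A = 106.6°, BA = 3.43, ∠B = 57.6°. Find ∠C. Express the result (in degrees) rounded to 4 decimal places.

The third angle is ∠C = 180° − ∠B − ∠A = 15.80°.

15.8000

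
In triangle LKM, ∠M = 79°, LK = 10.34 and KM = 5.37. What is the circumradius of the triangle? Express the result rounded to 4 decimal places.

5.2668

Law of sines: sin L = KM·sin M/LK ≈ 0.50980.
Since LK ≥ KM, only the acute value applies: ∠L ≈ 30.65°.
Then ∠K = 180° − ∠M − ∠L ≈ 70.35°.
Law of sines gives ML = LK·sin K/sin M ≈ 9.9201.
Circumradius = LK/(2 sin M) ≈ 5.2668.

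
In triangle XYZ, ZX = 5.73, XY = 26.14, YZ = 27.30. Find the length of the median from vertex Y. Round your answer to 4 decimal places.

Median from Y: ½√(2·XY² + 2·YZ² − ZX²) ≈ 26.572.

26.5723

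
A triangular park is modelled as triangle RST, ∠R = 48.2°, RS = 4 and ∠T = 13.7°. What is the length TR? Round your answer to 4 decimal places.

14.8984

The third angle is ∠S = 180° − ∠T − ∠R = 118.10°.
Law of sines: TR = RS·sin S/sin T ≈ 14.898.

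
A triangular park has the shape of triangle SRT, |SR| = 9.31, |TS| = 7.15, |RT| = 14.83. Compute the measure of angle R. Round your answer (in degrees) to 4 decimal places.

∠R ≈ 22.3000°

By the law of cosines, cos R = (|SR|² + |RT|² − |TS|²) / (2·|SR|·|RT|) ≈ 0.92521, so ∠R ≈ 22.30°.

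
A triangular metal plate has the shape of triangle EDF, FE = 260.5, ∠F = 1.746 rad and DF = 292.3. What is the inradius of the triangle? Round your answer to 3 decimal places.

By the law of cosines, ED² = DF² + FE² − 2·DF·FE·cos F = 1.7984e+05, so ED ≈ 424.08.
Area = ½·DF·FE·sin F ≈ 37489.
Semiperimeter s = (292.3+260.5+424.08)/2 = 488.44.
Inradius = area/s = 37489/488.44 ≈ 76.753.

r ≈ 76.753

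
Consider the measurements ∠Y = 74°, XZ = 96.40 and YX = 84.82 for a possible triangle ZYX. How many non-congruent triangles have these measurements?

1

YX·sin Y = 84.82·sin(74°) ≈ 81.53.
Since XZ ≥ YX, exactly one triangle exists.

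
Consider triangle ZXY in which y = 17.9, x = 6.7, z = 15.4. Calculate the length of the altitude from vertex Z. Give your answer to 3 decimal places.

Semiperimeter s = (15.4 + 6.7 + 17.9)/2 = 20.
Heron's formula: area = √(20·4.6·13.3·2.1) ≈ 50.691.
The altitude from Z has length 2·area/z ≈ 6.5832.

h_Z ≈ 6.583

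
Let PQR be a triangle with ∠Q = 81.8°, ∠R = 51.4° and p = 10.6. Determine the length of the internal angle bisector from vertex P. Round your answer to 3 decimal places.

The third angle is ∠P = 180° − ∠Q − ∠R = 46.80°.
Law of sines: q = p·sin Q/sin P ≈ 14.392.
Law of sines: r = p·sin R/sin P ≈ 11.364.
The bisector from P has length 2·q·r·cos(∠P/2)/(q+r) ≈ 11.656.

11.656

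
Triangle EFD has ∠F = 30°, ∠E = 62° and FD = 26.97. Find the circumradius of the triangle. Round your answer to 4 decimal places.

R ≈ 15.2727

The third angle is ∠D = 180° − ∠E − ∠F = 88.00°.
Law of sines: DE = FD·sin F/sin E ≈ 15.273.
Law of sines: EF = FD·sin D/sin E ≈ 30.527.
Circumradius = FD/(2 sin E) ≈ 15.273.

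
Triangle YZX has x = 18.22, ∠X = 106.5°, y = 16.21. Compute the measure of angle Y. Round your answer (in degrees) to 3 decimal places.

∠Y ≈ 58.544°

Law of sines: sin Y = y·sin X/x ≈ 0.85304.
Since x ≥ y, only the acute value applies: ∠Y ≈ 58.54°.
Then ∠Z = 180° − ∠X − ∠Y ≈ 14.96°.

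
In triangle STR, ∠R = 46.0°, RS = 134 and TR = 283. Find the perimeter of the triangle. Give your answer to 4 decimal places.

629.9773

By the law of cosines, ST² = TR² + RS² − 2·TR·RS·cos R = 45359, so ST ≈ 212.98.
Semiperimeter s = (283+134+212.98)/2 = 314.99.
Perimeter = 283 + 134 + 212.98 = 629.98.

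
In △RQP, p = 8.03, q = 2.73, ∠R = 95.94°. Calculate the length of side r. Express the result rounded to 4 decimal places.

8.7448

By the law of cosines, r² = q² + p² − 2·q·p·cos R = 76.471, so r ≈ 8.7448.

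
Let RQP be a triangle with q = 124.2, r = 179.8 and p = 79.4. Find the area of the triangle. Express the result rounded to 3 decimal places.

area ≈ 4158.400

Semiperimeter s = (179.8 + 124.2 + 79.4)/2 = 191.7.
Heron's formula: area = √(191.7·11.9·67.5·112.3) ≈ 4158.4.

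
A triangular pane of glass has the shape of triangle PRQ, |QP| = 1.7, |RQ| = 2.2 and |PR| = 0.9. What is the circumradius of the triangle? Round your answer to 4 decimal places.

1.1853

By the law of cosines, cos P = (|QP|² + |PR|² − |RQ|²) / (2·|QP|·|PR|) ≈ -0.37255, so ∠P ≈ 111.87°.
Circumradius = |RQ|/(2 sin P) ≈ 1.1853.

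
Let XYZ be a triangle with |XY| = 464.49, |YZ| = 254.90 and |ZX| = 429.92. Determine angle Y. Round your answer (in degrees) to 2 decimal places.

66.11

By the law of cosines, cos Y = (|XY|² + |YZ|² − |ZX|²) / (2·|XY|·|YZ|) ≈ 0.40496, so ∠Y ≈ 66.11°.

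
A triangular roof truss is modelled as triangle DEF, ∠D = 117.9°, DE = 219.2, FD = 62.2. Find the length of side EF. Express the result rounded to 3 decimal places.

By the law of cosines, EF² = FD² + DE² − 2·FD·DE·cos D = 64677, so EF ≈ 254.32.

254.317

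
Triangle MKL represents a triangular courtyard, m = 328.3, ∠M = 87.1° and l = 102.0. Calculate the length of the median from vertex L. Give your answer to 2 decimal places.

318.77

Law of sines: sin L = l·sin M/m ≈ 0.31029.
Since m ≥ l, only the acute value applies: ∠L ≈ 18.08°.
Then ∠K = 180° − ∠M − ∠L ≈ 74.82°.
Law of sines gives k = m·sin K/sin M ≈ 317.26.
Median from L: ½√(2·m² + 2·k² − l²) ≈ 318.77.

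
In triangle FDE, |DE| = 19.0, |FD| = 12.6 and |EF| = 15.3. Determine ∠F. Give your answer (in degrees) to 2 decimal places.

By the law of cosines, cos F = (|EF|² + |FD|² − |DE|²) / (2·|EF|·|FD|) ≈ 0.08261, so ∠F ≈ 85.26°.

85.26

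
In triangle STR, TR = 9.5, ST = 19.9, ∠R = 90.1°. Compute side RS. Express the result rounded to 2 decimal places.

17.47

Law of sines: sin S = TR·sin R/ST ≈ 0.47739.
Since ST ≥ TR, only the acute value applies: ∠S ≈ 28.51°.
Then ∠T = 180° − ∠R − ∠S ≈ 61.39°.
Law of sines gives RS = ST·sin T/sin R ≈ 17.469.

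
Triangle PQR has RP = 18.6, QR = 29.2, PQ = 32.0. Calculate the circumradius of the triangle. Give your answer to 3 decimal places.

16.211

By the law of cosines, cos P = (RP² + PQ² − QR²) / (2·RP·PQ) ≈ 0.43458, so ∠P ≈ 64.24°.
Circumradius = QR/(2 sin P) ≈ 16.211.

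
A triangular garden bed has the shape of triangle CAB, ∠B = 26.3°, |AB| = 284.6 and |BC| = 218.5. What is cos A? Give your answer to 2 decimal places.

0.68

By the law of cosines, |CA|² = |AB|² + |BC|² − 2·|AB|·|BC|·cos B = 17243, so |CA| ≈ 131.31.
Law of cosines again: cos A = (|CA|² + |AB|² − |BC|²)/(2·|CA|·|AB|) ≈ 0.67562, so ∠A ≈ 47.50°.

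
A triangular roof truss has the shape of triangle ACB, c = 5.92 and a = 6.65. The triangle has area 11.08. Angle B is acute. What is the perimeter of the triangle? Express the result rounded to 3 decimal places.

16.337

From area = ½·a·c·sin B, we get sin B = 2·area/(a·c) ≈ 0.56289.
Taking the acute solution, ∠B ≈ 34.26°.
Law of cosines then gives b ≈ 3.7671.
Perimeter = 6.65 + 5.92 + 3.7671 = 16.337.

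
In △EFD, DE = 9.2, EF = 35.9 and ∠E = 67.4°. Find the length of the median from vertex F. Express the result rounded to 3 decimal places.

By the law of cosines, FD² = DE² + EF² − 2·DE·EF·cos E = 1119.6, so FD ≈ 33.46.
Median from F: ½√(2·EF² + 2·FD² − DE²) ≈ 34.395.

34.395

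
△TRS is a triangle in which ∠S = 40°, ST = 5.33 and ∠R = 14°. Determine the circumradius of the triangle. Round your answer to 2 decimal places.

11.02

The third angle is ∠T = 180° − ∠R − ∠S = 126.00°.
Law of sines: RS = ST·sin T/sin R ≈ 17.824.
Law of sines: TR = ST·sin S/sin R ≈ 14.162.
Circumradius = ST/(2 sin R) ≈ 11.016.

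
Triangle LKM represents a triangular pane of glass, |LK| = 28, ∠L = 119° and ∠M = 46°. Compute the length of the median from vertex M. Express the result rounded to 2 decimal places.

m_M ≈ 20.84

The third angle is ∠K = 180° − ∠M − ∠L = 15.00°.
Law of sines: |KM| = |LK|·sin L/sin M ≈ 34.044.
Law of sines: |ML| = |LK|·sin K/sin M ≈ 10.074.
Median from M: ½√(2·|KM|² + 2·|ML|² − |LK|²) ≈ 20.839.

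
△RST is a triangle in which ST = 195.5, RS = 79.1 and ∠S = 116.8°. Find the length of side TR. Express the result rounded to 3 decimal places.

241.706

By the law of cosines, TR² = RS² + ST² − 2·RS·ST·cos S = 58422, so TR ≈ 241.71.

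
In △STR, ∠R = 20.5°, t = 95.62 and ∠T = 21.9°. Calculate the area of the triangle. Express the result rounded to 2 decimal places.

The third angle is ∠S = 180° − ∠T − ∠R = 137.60°.
Law of sines: s = t·sin S/sin T ≈ 172.87.
Law of sines: r = t·sin R/sin T ≈ 89.78.
Area = ½·t·s·sin R ≈ 2894.4.

2894.36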